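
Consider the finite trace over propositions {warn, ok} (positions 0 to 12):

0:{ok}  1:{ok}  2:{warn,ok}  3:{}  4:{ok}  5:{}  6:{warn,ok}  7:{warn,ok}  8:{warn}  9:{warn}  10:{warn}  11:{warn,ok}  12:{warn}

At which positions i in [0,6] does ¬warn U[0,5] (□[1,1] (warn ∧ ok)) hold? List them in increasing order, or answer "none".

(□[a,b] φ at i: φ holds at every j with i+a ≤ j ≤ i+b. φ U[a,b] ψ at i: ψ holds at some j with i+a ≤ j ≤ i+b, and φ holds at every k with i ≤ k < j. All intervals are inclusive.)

Evaluate at each i in [0,6]:
  i=0: ✓ (rhs at j=1; lhs holds on [0,0])
  i=1: ✓ (rhs at j=1)
  i=2: ✗ (lhs fails at k=2 before rhs at j=5)
  i=3: ✓ (rhs at j=5; lhs holds on [3,4])
  i=4: ✓ (rhs at j=5; lhs holds on [4,4])
  i=5: ✓ (rhs at j=5)
  i=6: ✓ (rhs at j=6)

0, 1, 3, 4, 5, 6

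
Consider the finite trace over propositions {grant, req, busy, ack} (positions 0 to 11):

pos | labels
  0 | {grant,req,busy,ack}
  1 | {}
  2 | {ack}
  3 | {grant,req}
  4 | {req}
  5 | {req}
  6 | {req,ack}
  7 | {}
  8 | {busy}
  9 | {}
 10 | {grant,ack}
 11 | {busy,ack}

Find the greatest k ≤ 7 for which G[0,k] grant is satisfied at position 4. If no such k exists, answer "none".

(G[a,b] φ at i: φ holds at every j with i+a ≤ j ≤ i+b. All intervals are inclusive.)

none

grant must hold from j=4 onward; find where it first fails.
  j=4: fails → no k works.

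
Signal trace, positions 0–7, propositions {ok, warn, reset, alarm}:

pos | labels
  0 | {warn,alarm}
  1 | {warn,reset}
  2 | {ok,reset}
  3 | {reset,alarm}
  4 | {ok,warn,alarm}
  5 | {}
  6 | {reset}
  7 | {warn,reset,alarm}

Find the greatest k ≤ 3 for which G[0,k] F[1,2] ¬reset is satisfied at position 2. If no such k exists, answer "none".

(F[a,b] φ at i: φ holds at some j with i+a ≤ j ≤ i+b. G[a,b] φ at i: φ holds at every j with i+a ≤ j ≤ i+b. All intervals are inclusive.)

2

F[1,2] ¬reset must hold from j=2 onward; find where it first fails.
  j=2: holds
  j=3: holds
  j=4: holds
  j=5: fails
Holds on [2,4], so largest k = 2.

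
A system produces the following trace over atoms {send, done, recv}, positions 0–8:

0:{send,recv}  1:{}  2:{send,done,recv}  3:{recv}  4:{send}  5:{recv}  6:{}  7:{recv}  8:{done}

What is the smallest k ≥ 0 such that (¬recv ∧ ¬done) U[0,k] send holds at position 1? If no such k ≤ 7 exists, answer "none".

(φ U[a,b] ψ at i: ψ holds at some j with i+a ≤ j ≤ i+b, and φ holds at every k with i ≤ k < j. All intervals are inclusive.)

Need earliest j ≥ 1 with send, and (¬recv ∧ ¬done) at every k in [1,j-1].
  j=1: rhs fails.
  j=2: rhs holds; lhs holds on [1,1]. k = 1.

1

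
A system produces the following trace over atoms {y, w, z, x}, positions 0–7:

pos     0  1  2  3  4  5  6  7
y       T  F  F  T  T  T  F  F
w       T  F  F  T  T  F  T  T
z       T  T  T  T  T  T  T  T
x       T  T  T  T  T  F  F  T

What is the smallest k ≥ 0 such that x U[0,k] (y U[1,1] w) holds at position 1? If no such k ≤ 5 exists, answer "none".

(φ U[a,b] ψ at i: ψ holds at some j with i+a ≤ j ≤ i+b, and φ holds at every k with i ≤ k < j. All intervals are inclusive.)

Need earliest j ≥ 1 with (y U[1,1] w), and x at every k in [1,j-1].
  j=1: rhs fails.
  j=2: rhs fails.
  j=3: rhs holds; lhs holds on [1,2]. k = 2.

2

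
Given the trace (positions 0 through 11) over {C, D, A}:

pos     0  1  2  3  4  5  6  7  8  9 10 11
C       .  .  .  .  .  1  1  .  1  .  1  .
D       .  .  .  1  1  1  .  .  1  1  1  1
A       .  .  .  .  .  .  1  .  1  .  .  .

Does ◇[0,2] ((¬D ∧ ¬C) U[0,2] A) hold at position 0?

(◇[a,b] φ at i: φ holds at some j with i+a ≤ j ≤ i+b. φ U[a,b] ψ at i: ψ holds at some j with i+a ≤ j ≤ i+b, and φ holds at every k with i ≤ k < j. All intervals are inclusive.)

Check ((¬D ∧ ¬C) U[0,2] A) at each j in [0,2]:
  j=0: fails
  j=1: fails
  j=2: fails
No position in the window satisfies it → formula fails.

False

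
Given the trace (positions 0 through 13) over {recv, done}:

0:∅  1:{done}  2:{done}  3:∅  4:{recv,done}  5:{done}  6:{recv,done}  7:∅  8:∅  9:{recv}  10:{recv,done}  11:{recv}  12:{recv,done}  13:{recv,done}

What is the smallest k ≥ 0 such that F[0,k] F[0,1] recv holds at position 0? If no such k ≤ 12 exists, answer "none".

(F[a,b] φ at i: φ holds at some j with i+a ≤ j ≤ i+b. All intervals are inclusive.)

Scan j = 0,1,… for F[0,1] recv:
  j=0: fails
  j=1: fails
  j=2: fails
  j=3: holds
First hit at j=3, so smallest k = 3-0 = 3.

3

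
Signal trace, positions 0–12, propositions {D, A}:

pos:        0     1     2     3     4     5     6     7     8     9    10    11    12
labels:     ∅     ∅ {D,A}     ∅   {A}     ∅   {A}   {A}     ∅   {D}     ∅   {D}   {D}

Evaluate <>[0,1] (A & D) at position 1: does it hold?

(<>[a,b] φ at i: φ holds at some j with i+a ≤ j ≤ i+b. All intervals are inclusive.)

Holds

Check (A & D) at each j in [1,2]:
  j=1: false
  j=2: true
Found at j=2 → formula holds.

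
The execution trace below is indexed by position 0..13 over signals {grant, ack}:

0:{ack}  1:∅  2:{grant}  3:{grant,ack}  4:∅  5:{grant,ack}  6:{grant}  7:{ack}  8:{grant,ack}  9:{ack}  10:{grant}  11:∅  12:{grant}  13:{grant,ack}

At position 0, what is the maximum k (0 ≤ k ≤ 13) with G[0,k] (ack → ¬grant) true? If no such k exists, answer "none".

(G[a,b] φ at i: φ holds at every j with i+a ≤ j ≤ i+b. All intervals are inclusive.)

(ack → ¬grant) must hold from j=0 onward; find where it first fails.
  j=0: holds
  j=1: holds
  j=2: holds
  j=3: fails
Holds on [0,2], so largest k = 2.

2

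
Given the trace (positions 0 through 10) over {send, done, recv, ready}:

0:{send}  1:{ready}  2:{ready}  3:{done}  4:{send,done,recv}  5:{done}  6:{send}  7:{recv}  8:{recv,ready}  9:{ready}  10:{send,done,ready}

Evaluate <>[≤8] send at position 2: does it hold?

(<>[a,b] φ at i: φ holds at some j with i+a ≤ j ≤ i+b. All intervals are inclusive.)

Holds

Check send at each j in [2,10]:
  j=2: false
  j=3: false
  j=4: true
  j=5: false
  j=6: true
  j=7: false
  j=8: false
  j=9: false
  j=10: true
Found at j=4 → formula holds.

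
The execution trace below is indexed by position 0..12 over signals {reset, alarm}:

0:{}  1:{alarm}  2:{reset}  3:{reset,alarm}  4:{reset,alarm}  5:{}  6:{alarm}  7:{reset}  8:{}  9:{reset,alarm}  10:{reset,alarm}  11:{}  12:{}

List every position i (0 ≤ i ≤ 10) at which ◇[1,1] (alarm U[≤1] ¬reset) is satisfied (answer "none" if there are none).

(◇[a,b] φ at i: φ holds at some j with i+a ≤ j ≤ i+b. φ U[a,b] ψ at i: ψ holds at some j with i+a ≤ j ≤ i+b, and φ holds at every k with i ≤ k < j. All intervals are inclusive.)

Evaluate at each i in [0,10]:
  i=0: ✓ (witness j=1)
  i=1: ✗ (none in [2,2])
  i=2: ✗ (none in [3,3])
  i=3: ✓ (witness j=4)
  i=4: ✓ (witness j=5)
  i=5: ✓ (witness j=6)
  i=6: ✗ (none in [7,7])
  i=7: ✓ (witness j=8)
  i=8: ✗ (none in [9,9])
  i=9: ✓ (witness j=10)
  i=10: ✓ (witness j=11)

0, 3, 4, 5, 7, 9, 10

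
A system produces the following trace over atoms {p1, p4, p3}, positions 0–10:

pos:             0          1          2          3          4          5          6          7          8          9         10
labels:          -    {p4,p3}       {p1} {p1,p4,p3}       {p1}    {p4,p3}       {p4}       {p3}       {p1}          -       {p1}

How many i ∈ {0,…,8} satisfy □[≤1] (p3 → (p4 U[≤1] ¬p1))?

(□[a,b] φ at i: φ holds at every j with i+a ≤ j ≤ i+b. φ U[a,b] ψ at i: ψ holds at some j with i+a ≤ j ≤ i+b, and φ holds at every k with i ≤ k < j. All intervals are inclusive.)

7

Evaluate at each i in [0,8]:
  i=0: ✓ (all of [0,1])
  i=1: ✓ (all of [1,2])
  i=2: ✗ (fails at j=3)
  i=3: ✗ (fails at j=3)
  i=4: ✓ (all of [4,5])
  i=5: ✓ (all of [5,6])
  i=6: ✓ (all of [6,7])
  i=7: ✓ (all of [7,8])
  i=8: ✓ (all of [8,9])
Positions where it holds: {0, 1, 4, 5, 6, 7, 8} → 7.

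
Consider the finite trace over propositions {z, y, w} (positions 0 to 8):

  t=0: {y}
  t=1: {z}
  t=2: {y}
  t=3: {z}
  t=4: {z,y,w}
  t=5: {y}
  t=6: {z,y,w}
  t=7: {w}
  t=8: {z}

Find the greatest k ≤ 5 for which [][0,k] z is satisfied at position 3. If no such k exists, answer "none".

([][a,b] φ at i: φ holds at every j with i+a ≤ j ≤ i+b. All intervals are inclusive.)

z must hold from j=3 onward; find where it first fails.
  j=3: holds
  j=4: holds
  j=5: fails
Holds on [3,4], so largest k = 1.

1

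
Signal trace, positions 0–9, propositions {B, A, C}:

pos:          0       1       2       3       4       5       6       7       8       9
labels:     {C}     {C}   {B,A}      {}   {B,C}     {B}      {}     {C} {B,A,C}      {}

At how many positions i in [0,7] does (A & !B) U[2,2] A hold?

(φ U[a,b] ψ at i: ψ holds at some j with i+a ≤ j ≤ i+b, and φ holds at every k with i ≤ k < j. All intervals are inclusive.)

Evaluate at each i in [0,7]:
  i=0: ✗ (lhs fails at k=0 before rhs at j=2)
  i=1: ✗ (no rhs in [3,3])
  i=2: ✗ (no rhs in [4,4])
  i=3: ✗ (no rhs in [5,5])
  i=4: ✗ (no rhs in [6,6])
  i=5: ✗ (no rhs in [7,7])
  i=6: ✗ (lhs fails at k=6 before rhs at j=8)
  i=7: ✗ (no rhs in [9,9])
Positions where it holds: {} → 0.

0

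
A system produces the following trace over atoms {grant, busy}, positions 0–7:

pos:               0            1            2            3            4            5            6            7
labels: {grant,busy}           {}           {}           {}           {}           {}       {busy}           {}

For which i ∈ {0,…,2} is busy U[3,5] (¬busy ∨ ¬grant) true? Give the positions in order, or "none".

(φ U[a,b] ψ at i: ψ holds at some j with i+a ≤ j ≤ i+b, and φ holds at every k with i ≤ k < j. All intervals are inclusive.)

none

Evaluate at each i in [0,2]:
  i=0: ✗ (lhs fails at k=1 before rhs at j=3)
  i=1: ✗ (lhs fails at k=1 before rhs at j=4)
  i=2: ✗ (lhs fails at k=2 before rhs at j=5)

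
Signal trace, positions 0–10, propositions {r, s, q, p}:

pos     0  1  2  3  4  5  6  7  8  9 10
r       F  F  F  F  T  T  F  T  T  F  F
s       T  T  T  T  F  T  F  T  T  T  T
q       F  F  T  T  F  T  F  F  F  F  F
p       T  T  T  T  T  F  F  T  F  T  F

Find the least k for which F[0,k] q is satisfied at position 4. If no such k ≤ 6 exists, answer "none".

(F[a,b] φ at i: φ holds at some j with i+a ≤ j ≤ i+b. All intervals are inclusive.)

1

Scan j = 4,5,… for q:
  j=4: fails
  j=5: holds
First hit at j=5, so smallest k = 5-4 = 1.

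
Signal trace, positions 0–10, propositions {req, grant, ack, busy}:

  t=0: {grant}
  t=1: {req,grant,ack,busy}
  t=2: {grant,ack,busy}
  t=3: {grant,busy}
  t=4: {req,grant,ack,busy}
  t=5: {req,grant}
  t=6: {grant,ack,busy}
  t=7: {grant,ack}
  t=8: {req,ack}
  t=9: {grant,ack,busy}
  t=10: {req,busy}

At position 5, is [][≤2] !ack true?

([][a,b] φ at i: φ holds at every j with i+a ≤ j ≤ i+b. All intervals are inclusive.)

No

Check !ack at every j in [5,7]:
  j=5: true
  j=6: false
  j=7: false
Fails at j=6 → formula fails.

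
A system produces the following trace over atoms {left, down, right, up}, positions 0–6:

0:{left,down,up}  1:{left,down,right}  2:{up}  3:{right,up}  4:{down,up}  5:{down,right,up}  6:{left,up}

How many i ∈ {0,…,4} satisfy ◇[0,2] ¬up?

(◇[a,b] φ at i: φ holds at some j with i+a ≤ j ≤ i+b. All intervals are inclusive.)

2

Evaluate at each i in [0,4]:
  i=0: ✓ (witness j=1)
  i=1: ✓ (witness j=1)
  i=2: ✗ (none in [2,4])
  i=3: ✗ (none in [3,5])
  i=4: ✗ (none in [4,6])
Positions where it holds: {0, 1} → 2.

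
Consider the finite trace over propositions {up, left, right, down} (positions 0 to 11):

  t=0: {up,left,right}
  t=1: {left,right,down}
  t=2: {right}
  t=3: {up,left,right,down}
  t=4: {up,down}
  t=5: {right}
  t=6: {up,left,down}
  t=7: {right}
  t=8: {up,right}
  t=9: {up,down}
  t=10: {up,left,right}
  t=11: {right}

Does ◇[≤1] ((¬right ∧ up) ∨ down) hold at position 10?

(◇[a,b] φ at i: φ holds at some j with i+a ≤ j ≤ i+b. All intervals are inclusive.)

Does not hold

Check ((¬right ∧ up) ∨ down) at each j in [10,11]:
  j=10: false
  j=11: false
No position in the window satisfies it → formula fails.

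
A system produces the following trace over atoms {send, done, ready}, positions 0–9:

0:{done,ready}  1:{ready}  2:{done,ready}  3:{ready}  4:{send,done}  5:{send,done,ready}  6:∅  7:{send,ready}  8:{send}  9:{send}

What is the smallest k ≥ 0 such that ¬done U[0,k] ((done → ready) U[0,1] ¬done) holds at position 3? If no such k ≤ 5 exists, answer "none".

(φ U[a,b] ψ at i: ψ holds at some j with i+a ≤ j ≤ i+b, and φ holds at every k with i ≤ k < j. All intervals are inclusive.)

0

Need earliest j ≥ 3 with ((done → ready) U[0,1] ¬done), and ¬done at every k in [3,j-1].
  j=3: rhs holds (empty prefix). k = 0.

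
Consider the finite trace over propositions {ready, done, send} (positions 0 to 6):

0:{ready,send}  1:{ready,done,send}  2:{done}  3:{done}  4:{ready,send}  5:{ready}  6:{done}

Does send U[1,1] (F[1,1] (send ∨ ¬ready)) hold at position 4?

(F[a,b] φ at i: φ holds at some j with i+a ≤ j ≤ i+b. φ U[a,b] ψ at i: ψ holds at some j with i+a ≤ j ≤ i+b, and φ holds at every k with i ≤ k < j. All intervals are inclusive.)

True

Need some j in [5,5] with F[1,1] (send ∨ ¬ready), and send at every k in [4,j-1].
  j=5: F[1,1] (send ∨ ¬ready) holds; send holds at every k in [4,4] → satisfied.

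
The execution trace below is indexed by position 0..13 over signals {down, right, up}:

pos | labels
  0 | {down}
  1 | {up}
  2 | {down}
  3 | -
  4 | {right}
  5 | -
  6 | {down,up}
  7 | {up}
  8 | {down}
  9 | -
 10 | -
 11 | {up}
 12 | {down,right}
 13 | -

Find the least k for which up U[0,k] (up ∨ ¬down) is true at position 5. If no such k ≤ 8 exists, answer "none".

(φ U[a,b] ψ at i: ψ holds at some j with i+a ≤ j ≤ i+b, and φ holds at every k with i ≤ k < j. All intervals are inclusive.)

0

Need earliest j ≥ 5 with (up ∨ ¬down), and up at every k in [5,j-1].
  j=5: rhs holds (empty prefix). k = 0.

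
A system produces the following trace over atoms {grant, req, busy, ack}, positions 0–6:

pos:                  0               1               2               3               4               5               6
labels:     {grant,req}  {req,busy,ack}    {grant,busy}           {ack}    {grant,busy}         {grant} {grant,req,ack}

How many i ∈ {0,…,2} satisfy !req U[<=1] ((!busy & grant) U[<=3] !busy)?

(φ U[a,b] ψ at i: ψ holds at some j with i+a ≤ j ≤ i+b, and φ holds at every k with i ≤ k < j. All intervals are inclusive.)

2

Evaluate at each i in [0,2]:
  i=0: ✓ (rhs at j=0)
  i=1: ✗ (no rhs in [1,2])
  i=2: ✓ (rhs at j=3; lhs holds on [2,2])
Positions where it holds: {0, 2} → 2.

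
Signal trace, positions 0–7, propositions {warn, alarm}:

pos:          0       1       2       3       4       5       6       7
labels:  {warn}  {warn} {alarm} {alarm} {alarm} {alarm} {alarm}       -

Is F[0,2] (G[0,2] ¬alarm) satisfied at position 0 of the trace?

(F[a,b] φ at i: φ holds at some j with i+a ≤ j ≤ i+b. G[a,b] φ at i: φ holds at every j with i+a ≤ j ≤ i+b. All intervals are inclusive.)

Does not hold

Check G[0,2] ¬alarm at each j in [0,2]:
  j=0: fails at 2
  j=1: fails at 2
  j=2: fails at 2
No position in the window satisfies it → formula fails.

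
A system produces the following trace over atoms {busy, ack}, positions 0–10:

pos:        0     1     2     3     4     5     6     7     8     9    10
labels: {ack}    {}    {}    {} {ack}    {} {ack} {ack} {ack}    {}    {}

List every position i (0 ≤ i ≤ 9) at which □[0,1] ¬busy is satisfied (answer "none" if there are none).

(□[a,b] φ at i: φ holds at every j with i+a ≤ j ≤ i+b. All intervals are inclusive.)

Evaluate at each i in [0,9]:
  i=0: ✓ (all of [0,1])
  i=1: ✓ (all of [1,2])
  i=2: ✓ (all of [2,3])
  i=3: ✓ (all of [3,4])
  i=4: ✓ (all of [4,5])
  i=5: ✓ (all of [5,6])
  i=6: ✓ (all of [6,7])
  i=7: ✓ (all of [7,8])
  i=8: ✓ (all of [8,9])
  i=9: ✓ (all of [9,10])

0, 1, 2, 3, 4, 5, 6, 7, 8, 9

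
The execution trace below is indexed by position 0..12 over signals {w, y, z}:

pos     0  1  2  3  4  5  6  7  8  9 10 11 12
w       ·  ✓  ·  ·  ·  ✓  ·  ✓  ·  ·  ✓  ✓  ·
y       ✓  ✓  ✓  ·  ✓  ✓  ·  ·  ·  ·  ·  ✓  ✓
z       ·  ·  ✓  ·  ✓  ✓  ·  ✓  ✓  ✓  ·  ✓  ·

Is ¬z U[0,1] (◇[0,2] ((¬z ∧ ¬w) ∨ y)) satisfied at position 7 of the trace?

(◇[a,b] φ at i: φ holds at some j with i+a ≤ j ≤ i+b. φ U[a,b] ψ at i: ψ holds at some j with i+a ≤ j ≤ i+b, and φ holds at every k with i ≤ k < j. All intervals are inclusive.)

Need some j in [7,8] with ◇[0,2] ((¬z ∧ ¬w) ∨ y), and ¬z at every k in [7,j-1].
  j=7: ◇[0,2] ((¬z ∧ ¬w) ∨ y) — fails (none in [7,9]).
  j=8: ◇[0,2] ((¬z ∧ ¬w) ∨ y) — fails (none in [8,10]).
No j in the window works → until fails.

No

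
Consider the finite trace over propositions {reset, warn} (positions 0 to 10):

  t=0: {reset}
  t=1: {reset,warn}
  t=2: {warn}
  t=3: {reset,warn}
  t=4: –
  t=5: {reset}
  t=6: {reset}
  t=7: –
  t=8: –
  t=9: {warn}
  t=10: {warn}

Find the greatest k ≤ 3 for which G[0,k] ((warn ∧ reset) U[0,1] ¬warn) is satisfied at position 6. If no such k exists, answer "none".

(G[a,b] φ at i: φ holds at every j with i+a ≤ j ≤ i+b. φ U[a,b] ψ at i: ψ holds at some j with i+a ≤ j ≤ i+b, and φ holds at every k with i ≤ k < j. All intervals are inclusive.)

((warn ∧ reset) U[0,1] ¬warn) must hold from j=6 onward; find where it first fails.
  j=6: holds
  j=7: holds
  j=8: holds
  j=9: fails
Holds on [6,8], so largest k = 2.

2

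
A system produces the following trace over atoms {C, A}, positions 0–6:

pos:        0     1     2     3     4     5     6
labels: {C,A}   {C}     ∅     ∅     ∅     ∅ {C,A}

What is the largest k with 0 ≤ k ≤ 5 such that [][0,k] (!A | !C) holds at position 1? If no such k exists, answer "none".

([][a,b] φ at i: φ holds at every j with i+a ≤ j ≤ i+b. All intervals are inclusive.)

4

(!A | !C) must hold from j=1 onward; find where it first fails.
  j=1: holds
  j=2: holds
  j=3: holds
  j=4: holds
  j=5: holds
  j=6: fails
Holds on [1,5], so largest k = 4.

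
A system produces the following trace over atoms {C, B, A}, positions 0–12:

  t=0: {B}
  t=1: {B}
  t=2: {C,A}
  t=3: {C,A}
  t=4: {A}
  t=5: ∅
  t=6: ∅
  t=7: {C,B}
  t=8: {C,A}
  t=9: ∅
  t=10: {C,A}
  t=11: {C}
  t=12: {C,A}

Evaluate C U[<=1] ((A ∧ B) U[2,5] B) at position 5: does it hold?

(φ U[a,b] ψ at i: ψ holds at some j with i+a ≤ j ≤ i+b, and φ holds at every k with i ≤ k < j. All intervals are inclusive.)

No

Need some j in [5,6] with ((A ∧ B) U[2,5] B), and C at every k in [5,j-1].
  j=5: ((A ∧ B) U[2,5] B) — fails.
  j=6: ((A ∧ B) U[2,5] B) — fails.
No j in the window works → until fails.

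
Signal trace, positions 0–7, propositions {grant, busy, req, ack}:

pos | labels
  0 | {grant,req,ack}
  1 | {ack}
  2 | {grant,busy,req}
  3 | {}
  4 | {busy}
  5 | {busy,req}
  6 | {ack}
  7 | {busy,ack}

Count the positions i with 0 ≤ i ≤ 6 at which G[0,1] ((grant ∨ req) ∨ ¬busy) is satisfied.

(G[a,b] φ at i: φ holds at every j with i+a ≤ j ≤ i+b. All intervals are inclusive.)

4

Evaluate at each i in [0,6]:
  i=0: ✓ (all of [0,1])
  i=1: ✓ (all of [1,2])
  i=2: ✓ (all of [2,3])
  i=3: ✗ (fails at j=4)
  i=4: ✗ (fails at j=4)
  i=5: ✓ (all of [5,6])
  i=6: ✗ (fails at j=7)
Positions where it holds: {0, 1, 2, 5} → 4.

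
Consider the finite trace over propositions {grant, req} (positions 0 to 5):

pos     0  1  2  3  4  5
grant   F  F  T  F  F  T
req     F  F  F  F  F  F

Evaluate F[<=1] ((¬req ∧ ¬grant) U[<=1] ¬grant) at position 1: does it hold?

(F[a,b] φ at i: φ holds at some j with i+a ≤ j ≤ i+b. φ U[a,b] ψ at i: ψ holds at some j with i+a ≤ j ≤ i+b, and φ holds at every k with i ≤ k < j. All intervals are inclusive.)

Holds

Check ((¬req ∧ ¬grant) U[<=1] ¬grant) at each j in [1,2]:
  j=1: holds
  j=2: fails
Found at j=1 → formula holds.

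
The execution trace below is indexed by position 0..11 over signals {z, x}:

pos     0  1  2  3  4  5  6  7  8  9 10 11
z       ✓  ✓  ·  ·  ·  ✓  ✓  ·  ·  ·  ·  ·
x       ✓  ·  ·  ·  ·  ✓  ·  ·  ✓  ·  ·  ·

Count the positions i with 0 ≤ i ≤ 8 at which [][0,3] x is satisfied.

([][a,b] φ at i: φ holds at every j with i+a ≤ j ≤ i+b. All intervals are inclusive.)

Evaluate at each i in [0,8]:
  i=0: ✗ (fails at j=1)
  i=1: ✗ (fails at j=1)
  i=2: ✗ (fails at j=2)
  i=3: ✗ (fails at j=3)
  i=4: ✗ (fails at j=4)
  i=5: ✗ (fails at j=6)
  i=6: ✗ (fails at j=6)
  i=7: ✗ (fails at j=7)
  i=8: ✗ (fails at j=9)
Positions where it holds: {} → 0.

0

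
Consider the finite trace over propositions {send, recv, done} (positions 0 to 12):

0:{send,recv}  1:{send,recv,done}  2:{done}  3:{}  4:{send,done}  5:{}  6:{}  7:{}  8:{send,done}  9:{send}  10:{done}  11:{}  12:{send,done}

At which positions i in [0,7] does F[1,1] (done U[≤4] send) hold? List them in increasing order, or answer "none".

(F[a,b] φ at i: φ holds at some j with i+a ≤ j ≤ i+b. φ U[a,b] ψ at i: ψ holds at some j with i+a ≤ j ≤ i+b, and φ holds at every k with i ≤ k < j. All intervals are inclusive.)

0, 3, 7

Evaluate at each i in [0,7]:
  i=0: ✓ (witness j=1)
  i=1: ✗ (none in [2,2])
  i=2: ✗ (none in [3,3])
  i=3: ✓ (witness j=4)
  i=4: ✗ (none in [5,5])
  i=5: ✗ (none in [6,6])
  i=6: ✗ (none in [7,7])
  i=7: ✓ (witness j=8)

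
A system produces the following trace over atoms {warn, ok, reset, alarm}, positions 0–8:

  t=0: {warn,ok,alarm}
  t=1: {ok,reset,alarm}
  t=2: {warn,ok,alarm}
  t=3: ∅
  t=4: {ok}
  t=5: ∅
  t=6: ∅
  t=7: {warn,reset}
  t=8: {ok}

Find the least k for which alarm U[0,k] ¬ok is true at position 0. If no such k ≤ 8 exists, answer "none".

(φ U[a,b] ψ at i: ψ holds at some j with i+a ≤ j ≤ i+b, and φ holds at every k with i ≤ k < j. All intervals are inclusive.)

3

Need earliest j ≥ 0 with ¬ok, and alarm at every k in [0,j-1].
  j=0: rhs fails.
  j=1: rhs fails.
  j=2: rhs fails.
  j=3: rhs holds; lhs holds on [0,2]. k = 3.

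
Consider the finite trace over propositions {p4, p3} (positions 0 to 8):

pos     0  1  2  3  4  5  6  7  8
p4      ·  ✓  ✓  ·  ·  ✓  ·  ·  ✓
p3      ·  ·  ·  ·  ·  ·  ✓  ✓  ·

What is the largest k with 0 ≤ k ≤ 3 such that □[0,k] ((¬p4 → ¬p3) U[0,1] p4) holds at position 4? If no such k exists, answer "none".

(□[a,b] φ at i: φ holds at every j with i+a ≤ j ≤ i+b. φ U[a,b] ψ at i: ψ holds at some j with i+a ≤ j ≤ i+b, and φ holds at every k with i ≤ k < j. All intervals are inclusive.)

1

((¬p4 → ¬p3) U[0,1] p4) must hold from j=4 onward; find where it first fails.
  j=4: holds
  j=5: holds
  j=6: fails
Holds on [4,5], so largest k = 1.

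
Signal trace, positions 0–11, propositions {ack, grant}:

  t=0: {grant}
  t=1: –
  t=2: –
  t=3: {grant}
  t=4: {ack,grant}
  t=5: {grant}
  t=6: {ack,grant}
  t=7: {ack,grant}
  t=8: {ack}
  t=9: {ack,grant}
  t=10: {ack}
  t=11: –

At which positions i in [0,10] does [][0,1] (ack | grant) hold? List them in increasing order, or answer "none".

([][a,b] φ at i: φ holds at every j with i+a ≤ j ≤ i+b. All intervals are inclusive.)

3, 4, 5, 6, 7, 8, 9

Evaluate at each i in [0,10]:
  i=0: ✗ (fails at j=1)
  i=1: ✗ (fails at j=1)
  i=2: ✗ (fails at j=2)
  i=3: ✓ (all of [3,4])
  i=4: ✓ (all of [4,5])
  i=5: ✓ (all of [5,6])
  i=6: ✓ (all of [6,7])
  i=7: ✓ (all of [7,8])
  i=8: ✓ (all of [8,9])
  i=9: ✓ (all of [9,10])
  i=10: ✗ (fails at j=11)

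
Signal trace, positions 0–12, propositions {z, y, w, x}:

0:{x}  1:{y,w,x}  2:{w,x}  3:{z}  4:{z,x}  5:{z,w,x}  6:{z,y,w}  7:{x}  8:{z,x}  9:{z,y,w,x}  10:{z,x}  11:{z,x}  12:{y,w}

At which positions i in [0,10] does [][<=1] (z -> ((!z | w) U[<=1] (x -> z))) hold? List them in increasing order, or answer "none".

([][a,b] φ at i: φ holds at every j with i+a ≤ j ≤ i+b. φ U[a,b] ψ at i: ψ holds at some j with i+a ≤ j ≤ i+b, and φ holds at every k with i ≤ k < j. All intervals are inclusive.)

Evaluate at each i in [0,10]:
  i=0: ✓ (all of [0,1])
  i=1: ✓ (all of [1,2])
  i=2: ✓ (all of [2,3])
  i=3: ✓ (all of [3,4])
  i=4: ✓ (all of [4,5])
  i=5: ✓ (all of [5,6])
  i=6: ✓ (all of [6,7])
  i=7: ✓ (all of [7,8])
  i=8: ✓ (all of [8,9])
  i=9: ✓ (all of [9,10])
  i=10: ✓ (all of [10,11])

0, 1, 2, 3, 4, 5, 6, 7, 8, 9, 10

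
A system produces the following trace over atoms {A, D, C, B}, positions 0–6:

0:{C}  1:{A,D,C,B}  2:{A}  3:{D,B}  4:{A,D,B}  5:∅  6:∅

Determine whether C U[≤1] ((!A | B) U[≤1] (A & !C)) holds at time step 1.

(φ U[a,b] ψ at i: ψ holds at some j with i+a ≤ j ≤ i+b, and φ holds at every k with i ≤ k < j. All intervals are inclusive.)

Need some j in [1,2] with ((!A | B) U[≤1] (A & !C)), and C at every k in [1,j-1].
  j=1: ((!A | B) U[≤1] (A & !C)) holds; no prefix to check → satisfied.

Yes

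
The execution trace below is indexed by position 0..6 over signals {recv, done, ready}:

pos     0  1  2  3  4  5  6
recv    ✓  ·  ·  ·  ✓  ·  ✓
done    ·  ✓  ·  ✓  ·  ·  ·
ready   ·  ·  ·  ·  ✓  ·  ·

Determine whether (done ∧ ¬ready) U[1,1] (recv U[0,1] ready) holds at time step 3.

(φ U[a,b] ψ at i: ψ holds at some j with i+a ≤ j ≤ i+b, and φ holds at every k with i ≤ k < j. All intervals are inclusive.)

Need some j in [4,4] with (recv U[0,1] ready), and (done ∧ ¬ready) at every k in [3,j-1].
  j=4: (recv U[0,1] ready) holds; (done ∧ ¬ready) holds at every k in [3,3] → satisfied.

Holds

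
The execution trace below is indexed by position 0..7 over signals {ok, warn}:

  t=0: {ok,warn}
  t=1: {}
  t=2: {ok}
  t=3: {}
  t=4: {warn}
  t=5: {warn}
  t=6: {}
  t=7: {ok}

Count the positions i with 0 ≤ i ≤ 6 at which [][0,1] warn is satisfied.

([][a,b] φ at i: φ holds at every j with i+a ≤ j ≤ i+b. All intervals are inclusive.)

1

Evaluate at each i in [0,6]:
  i=0: ✗ (fails at j=1)
  i=1: ✗ (fails at j=1)
  i=2: ✗ (fails at j=2)
  i=3: ✗ (fails at j=3)
  i=4: ✓ (all of [4,5])
  i=5: ✗ (fails at j=6)
  i=6: ✗ (fails at j=6)
Positions where it holds: {4} → 1.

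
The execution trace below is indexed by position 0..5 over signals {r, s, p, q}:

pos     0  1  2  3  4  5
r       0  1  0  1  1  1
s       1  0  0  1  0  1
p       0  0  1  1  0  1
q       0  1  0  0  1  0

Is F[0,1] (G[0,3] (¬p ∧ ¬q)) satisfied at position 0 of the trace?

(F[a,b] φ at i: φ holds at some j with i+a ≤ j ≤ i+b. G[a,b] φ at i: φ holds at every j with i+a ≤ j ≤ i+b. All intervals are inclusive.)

Check G[0,3] (¬p ∧ ¬q) at each j in [0,1]:
  j=0: fails at 1
  j=1: fails at 1
No position in the window satisfies it → formula fails.

No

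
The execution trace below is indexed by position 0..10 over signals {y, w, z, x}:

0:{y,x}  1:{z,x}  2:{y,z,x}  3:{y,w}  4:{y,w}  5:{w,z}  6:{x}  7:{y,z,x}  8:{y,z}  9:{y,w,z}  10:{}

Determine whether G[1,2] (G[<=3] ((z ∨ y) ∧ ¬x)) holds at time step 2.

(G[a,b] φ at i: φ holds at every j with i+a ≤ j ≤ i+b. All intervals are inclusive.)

Check G[<=3] ((z ∨ y) ∧ ¬x) at every j in [3,4]:
  j=3: fails at 6
  j=4: fails at 6
Fails at j=3 → formula fails.

False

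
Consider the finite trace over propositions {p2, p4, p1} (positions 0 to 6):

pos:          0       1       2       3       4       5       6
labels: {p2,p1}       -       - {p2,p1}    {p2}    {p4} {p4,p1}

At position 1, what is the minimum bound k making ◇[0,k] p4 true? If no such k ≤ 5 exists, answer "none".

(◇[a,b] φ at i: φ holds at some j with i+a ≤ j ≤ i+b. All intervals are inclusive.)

4

Scan j = 1,2,… for p4:
  j=1: fails
  j=2: fails
  j=3: fails
  j=4: fails
  j=5: holds
First hit at j=5, so smallest k = 5-1 = 4.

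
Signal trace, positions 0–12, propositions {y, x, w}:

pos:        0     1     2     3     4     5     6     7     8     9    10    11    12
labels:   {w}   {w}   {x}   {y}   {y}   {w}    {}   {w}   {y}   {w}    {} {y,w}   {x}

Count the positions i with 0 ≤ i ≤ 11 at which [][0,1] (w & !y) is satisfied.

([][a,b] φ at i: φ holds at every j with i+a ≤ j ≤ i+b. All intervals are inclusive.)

1

Evaluate at each i in [0,11]:
  i=0: ✓ (all of [0,1])
  i=1: ✗ (fails at j=2)
  i=2: ✗ (fails at j=2)
  i=3: ✗ (fails at j=3)
  i=4: ✗ (fails at j=4)
  i=5: ✗ (fails at j=6)
  i=6: ✗ (fails at j=6)
  i=7: ✗ (fails at j=8)
  i=8: ✗ (fails at j=8)
  i=9: ✗ (fails at j=10)
  i=10: ✗ (fails at j=10)
  i=11: ✗ (fails at j=11)
Positions where it holds: {0} → 1.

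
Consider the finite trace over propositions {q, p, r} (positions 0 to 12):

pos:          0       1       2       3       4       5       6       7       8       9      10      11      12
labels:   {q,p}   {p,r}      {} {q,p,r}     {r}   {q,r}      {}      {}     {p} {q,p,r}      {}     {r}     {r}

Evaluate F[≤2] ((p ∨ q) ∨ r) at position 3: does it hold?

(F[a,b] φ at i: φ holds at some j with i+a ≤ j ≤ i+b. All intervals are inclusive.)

Check ((p ∨ q) ∨ r) at each j in [3,5]:
  j=3: true
  j=4: true
  j=5: true
Found at j=3 → formula holds.

Holds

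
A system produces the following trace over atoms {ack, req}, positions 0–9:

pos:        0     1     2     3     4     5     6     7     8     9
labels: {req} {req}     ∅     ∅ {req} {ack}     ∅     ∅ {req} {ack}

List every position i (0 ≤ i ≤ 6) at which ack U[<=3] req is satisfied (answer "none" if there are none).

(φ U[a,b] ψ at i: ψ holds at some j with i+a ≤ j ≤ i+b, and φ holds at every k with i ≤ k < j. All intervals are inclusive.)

0, 1, 4

Evaluate at each i in [0,6]:
  i=0: ✓ (rhs at j=0)
  i=1: ✓ (rhs at j=1)
  i=2: ✗ (lhs fails at k=2 before rhs at j=4)
  i=3: ✗ (lhs fails at k=3 before rhs at j=4)
  i=4: ✓ (rhs at j=4)
  i=5: ✗ (lhs fails at k=6 before rhs at j=8)
  i=6: ✗ (lhs fails at k=6 before rhs at j=8)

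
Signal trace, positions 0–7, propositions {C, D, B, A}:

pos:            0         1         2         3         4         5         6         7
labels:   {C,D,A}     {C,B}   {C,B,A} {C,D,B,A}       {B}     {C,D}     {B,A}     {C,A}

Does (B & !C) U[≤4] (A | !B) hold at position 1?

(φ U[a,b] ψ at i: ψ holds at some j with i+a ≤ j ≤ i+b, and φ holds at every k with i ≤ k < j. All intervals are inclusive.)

No

Need some j in [1,5] with (A | !B), and (B & !C) at every k in [1,j-1].
  j=1: (A | !B) false.
  j=2: (A | !B) holds, but (B & !C) fails at k=1 → not this j.
  j=3: (A | !B) holds, but (B & !C) fails at k=1 → not this j.
  j=4: (A | !B) false.
  j=5: (A | !B) holds, but (B & !C) fails at k=1 → not this j.
No j in the window works → until fails.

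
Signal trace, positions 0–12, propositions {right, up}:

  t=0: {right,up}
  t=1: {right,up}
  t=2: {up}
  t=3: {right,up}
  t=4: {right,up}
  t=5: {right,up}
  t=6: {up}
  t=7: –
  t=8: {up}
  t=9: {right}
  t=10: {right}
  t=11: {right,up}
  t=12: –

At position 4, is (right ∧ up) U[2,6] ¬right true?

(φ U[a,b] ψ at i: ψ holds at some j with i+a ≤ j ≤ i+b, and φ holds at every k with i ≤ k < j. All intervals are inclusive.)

Need some j in [6,10] with ¬right, and (right ∧ up) at every k in [4,j-1].
  j=6: ¬right holds; (right ∧ up) holds at every k in [4,5] → satisfied.

True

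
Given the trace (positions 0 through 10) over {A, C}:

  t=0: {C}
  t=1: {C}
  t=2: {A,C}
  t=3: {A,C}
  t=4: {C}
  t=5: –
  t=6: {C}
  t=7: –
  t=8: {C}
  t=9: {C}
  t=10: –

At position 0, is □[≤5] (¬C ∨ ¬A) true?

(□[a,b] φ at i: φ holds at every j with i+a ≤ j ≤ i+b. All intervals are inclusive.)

Check (¬C ∨ ¬A) at every j in [0,5]:
  j=0: true
  j=1: true
  j=2: false
  j=3: false
  j=4: true
  j=5: true
Fails at j=2 → formula fails.

No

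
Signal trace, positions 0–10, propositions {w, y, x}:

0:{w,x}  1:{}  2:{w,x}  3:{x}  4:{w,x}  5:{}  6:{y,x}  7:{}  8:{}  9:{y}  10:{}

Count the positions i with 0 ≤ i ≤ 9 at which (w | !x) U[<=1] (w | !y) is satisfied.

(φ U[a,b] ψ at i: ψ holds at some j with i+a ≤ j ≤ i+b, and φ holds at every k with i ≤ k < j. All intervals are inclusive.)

9

Evaluate at each i in [0,9]:
  i=0: ✓ (rhs at j=0)
  i=1: ✓ (rhs at j=1)
  i=2: ✓ (rhs at j=2)
  i=3: ✓ (rhs at j=3)
  i=4: ✓ (rhs at j=4)
  i=5: ✓ (rhs at j=5)
  i=6: ✗ (lhs fails at k=6 before rhs at j=7)
  i=7: ✓ (rhs at j=7)
  i=8: ✓ (rhs at j=8)
  i=9: ✓ (rhs at j=10; lhs holds on [9,9])
Positions where it holds: {0, 1, 2, 3, 4, 5, 7, 8, 9} → 9.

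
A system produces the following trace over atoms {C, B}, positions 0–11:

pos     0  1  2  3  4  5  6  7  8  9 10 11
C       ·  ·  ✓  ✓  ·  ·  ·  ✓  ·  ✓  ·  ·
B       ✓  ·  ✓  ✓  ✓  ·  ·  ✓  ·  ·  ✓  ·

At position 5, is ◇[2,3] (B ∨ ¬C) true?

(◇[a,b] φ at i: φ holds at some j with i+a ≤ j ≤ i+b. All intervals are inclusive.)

Check (B ∨ ¬C) at each j in [7,8]:
  j=7: true
  j=8: true
Found at j=7 → formula holds.

Yes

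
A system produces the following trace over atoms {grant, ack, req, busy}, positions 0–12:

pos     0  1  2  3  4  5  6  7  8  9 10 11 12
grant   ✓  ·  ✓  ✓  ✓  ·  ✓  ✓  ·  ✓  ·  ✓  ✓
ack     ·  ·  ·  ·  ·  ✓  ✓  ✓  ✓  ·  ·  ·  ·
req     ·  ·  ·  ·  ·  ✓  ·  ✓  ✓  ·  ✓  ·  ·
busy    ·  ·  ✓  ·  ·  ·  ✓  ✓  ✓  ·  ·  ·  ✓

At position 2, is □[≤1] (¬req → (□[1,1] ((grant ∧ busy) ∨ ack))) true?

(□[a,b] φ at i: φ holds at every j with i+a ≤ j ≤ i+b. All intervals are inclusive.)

No

Check (¬req → (□[1,1] ((grant ∧ busy) ∨ ack))) at every j in [2,3]:
  j=2: antecedent true; consequent fails at 3 → ✗
  j=3: antecedent true; consequent fails at 4 → ✗
Fails at j=2 → formula fails.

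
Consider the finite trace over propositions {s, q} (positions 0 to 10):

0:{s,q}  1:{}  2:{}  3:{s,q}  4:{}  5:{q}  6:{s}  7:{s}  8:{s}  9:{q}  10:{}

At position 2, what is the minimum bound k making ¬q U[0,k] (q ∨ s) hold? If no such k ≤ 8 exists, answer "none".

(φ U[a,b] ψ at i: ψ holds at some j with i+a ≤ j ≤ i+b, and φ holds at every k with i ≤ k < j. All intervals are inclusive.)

1

Need earliest j ≥ 2 with (q ∨ s), and ¬q at every k in [2,j-1].
  j=2: rhs fails.
  j=3: rhs holds; lhs holds on [2,2]. k = 1.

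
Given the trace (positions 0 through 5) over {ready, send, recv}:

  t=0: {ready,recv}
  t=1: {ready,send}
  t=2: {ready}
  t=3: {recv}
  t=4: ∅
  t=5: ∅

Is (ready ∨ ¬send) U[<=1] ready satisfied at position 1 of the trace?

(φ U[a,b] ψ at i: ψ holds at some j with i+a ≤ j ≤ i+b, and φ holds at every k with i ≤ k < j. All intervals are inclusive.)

Need some j in [1,2] with ready, and (ready ∨ ¬send) at every k in [1,j-1].
  j=1: ready holds; no prefix to check → satisfied.

Holds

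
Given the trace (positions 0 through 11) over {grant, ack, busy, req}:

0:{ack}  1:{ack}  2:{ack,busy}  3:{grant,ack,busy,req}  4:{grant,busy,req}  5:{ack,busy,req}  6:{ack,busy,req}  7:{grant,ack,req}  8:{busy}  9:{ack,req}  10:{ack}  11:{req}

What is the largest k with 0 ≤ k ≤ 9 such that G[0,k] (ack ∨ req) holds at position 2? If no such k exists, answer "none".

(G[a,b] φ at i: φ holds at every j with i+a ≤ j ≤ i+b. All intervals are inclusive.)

5

(ack ∨ req) must hold from j=2 onward; find where it first fails.
  j=2: holds
  j=3: holds
  j=4: holds
  j=5: holds
  j=6: holds
  j=7: holds
  j=8: fails
Holds on [2,7], so largest k = 5.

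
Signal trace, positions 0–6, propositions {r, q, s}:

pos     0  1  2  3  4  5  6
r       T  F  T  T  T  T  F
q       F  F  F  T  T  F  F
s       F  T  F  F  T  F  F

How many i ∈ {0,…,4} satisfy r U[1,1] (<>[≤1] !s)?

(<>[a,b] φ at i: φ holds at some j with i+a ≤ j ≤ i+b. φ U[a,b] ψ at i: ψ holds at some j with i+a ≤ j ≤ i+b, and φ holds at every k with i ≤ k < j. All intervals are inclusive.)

4

Evaluate at each i in [0,4]:
  i=0: ✓ (rhs at j=1; lhs holds on [0,0])
  i=1: ✗ (lhs fails at k=1 before rhs at j=2)
  i=2: ✓ (rhs at j=3; lhs holds on [2,2])
  i=3: ✓ (rhs at j=4; lhs holds on [3,3])
  i=4: ✓ (rhs at j=5; lhs holds on [4,4])
Positions where it holds: {0, 2, 3, 4} → 4.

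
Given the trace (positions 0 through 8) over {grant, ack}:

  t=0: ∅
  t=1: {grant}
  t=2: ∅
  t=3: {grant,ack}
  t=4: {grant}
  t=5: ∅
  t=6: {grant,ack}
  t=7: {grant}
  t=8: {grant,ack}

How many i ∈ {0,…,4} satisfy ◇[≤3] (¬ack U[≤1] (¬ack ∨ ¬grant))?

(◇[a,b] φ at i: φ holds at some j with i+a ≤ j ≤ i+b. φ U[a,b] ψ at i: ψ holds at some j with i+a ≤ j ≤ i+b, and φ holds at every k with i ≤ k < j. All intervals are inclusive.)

Evaluate at each i in [0,4]:
  i=0: ✓ (witness j=0)
  i=1: ✓ (witness j=1)
  i=2: ✓ (witness j=2)
  i=3: ✓ (witness j=4)
  i=4: ✓ (witness j=4)
Positions where it holds: {0, 1, 2, 3, 4} → 5.

5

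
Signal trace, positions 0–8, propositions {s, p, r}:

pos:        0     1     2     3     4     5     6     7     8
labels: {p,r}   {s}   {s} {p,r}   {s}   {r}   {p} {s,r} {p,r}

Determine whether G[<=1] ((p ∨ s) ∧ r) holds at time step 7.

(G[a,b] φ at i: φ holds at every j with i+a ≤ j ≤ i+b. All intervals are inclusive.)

True

Check ((p ∨ s) ∧ r) at every j in [7,8]:
  j=7: true
  j=8: true
All positions satisfy it → formula holds.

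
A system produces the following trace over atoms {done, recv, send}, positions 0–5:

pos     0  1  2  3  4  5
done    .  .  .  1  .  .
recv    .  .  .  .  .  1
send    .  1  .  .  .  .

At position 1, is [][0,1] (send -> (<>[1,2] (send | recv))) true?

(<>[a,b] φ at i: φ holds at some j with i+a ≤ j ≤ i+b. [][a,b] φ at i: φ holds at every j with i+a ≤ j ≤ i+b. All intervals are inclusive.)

Check (send -> (<>[1,2] (send | recv))) at every j in [1,2]:
  j=1: antecedent true; consequent fails (none in [2,3]) → ✗
  j=2: antecedent false → ✓
Fails at j=1 → formula fails.

False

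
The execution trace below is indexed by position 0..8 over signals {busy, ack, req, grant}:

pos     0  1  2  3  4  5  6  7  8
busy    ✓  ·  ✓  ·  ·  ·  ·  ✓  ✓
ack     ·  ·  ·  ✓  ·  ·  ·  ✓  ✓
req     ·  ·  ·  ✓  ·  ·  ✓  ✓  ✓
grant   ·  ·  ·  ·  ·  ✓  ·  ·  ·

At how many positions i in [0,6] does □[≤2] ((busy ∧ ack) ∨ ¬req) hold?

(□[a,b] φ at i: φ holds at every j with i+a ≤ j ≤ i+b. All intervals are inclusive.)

1

Evaluate at each i in [0,6]:
  i=0: ✓ (all of [0,2])
  i=1: ✗ (fails at j=3)
  i=2: ✗ (fails at j=3)
  i=3: ✗ (fails at j=3)
  i=4: ✗ (fails at j=6)
  i=5: ✗ (fails at j=6)
  i=6: ✗ (fails at j=6)
Positions where it holds: {0} → 1.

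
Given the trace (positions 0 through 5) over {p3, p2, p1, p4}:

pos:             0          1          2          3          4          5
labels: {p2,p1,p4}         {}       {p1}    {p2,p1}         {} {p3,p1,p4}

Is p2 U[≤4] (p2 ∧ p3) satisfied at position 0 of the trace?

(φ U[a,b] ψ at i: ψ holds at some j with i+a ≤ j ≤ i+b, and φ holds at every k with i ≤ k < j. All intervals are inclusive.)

Need some j in [0,4] with (p2 ∧ p3), and p2 at every k in [0,j-1].
  j=0: (p2 ∧ p3) false.
  j=1: (p2 ∧ p3) false.
  j=2: (p2 ∧ p3) false.
  j=3: (p2 ∧ p3) false.
  j=4: (p2 ∧ p3) false.
No j in the window works → until fails.

Does not hold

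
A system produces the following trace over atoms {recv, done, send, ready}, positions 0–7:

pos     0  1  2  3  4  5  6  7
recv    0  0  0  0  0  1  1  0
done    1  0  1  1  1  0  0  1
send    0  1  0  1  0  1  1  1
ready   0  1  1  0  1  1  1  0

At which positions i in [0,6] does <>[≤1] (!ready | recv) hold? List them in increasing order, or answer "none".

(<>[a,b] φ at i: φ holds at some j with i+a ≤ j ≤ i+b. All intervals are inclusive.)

Evaluate at each i in [0,6]:
  i=0: ✓ (witness j=0)
  i=1: ✗ (none in [1,2])
  i=2: ✓ (witness j=3)
  i=3: ✓ (witness j=3)
  i=4: ✓ (witness j=5)
  i=5: ✓ (witness j=5)
  i=6: ✓ (witness j=6)

0, 2, 3, 4, 5, 6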